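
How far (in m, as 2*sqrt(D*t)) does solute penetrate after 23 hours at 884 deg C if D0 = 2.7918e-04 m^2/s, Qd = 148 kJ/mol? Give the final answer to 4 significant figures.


Step 1: D = D0 * exp(-Qd/(R*T))
T = 1157.15 K
D = 2.7918e-04 * exp(-148e3 / (8.314 * 1157.15)) = 5.81848e-11 m^2/s
Step 2: L = 2*sqrt(D*t)
t = 23 h = 82800 s
L = 2*sqrt(5.81848e-11 * 82800) = 4.39e-03 m


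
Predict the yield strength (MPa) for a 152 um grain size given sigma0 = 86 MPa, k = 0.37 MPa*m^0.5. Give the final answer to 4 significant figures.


sigma_y = sigma0 + k / sqrt(d)
d = 152 um = 1.52e-04 m
sigma_y = 86 + 0.37 / sqrt(1.52e-04)
sigma_y = 116 MPa


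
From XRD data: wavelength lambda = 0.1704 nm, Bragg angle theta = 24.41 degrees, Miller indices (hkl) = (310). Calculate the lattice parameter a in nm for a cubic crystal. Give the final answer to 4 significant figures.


d = lambda / (2*sin(theta))
d = 0.1704 / (2*sin(24.41 deg))
d = 0.206164 nm
a = d * sqrt(h^2+k^2+l^2) = 0.206164 * sqrt(10)
a = 0.6519 nm


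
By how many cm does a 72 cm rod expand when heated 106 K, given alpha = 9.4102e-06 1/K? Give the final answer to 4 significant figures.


dL = L0 * alpha * dT
dL = 72 * 9.4102e-06 * 106
dL = 0.07182 cm


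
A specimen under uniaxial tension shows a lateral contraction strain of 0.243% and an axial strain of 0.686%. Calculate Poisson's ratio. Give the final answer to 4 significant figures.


nu = -epsilon_lat / epsilon_axial
Lateral strain is contraction (negative), so using magnitudes:
nu = 0.243 / 0.686
nu = 0.3542


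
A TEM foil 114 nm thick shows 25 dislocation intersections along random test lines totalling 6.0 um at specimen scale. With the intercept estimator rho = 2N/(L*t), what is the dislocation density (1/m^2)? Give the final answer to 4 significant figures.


rho = 2N / (L * t)
L = 6.0 um = 6e-06 m, t = 114 nm = 1.14e-07 m
rho = 2 * 25 / (6e-06 * 1.14e-07)
rho = 7.31e+13 1/m^2


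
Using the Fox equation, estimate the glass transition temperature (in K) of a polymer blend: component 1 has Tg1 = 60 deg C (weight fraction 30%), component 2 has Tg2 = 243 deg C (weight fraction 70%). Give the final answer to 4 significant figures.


1/Tg = w1/Tg1 + w2/Tg2 (in Kelvin)
Tg1 = 333.15 K, Tg2 = 516.15 K
1/Tg = 0.3/333.15 + 0.7/516.15
Tg = 443.1 K


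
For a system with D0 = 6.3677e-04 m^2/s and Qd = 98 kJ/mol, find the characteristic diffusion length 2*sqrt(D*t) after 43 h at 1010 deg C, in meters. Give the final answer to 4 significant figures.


Step 1: D = D0 * exp(-Qd/(R*T))
T = 1283.15 K
D = 6.3677e-04 * exp(-98e3 / (8.314 * 1283.15)) = 6.52291e-08 m^2/s
Step 2: L = 2*sqrt(D*t)
t = 43 h = 154800 s
L = 2*sqrt(6.52291e-08 * 154800) = 0.201 m


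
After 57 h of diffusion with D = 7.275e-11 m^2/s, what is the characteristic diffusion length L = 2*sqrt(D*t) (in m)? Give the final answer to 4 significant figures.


t = 57 hr = 205200 s
Diffusion length = 2*sqrt(D*t)
= 2*sqrt(7.275e-11 * 205200)
= 7.727e-03 m


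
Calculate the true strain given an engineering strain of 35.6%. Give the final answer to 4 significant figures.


epsilon_true = ln(1 + epsilon_eng)
epsilon_true = ln(1 + 0.356)
epsilon_true = 0.3045


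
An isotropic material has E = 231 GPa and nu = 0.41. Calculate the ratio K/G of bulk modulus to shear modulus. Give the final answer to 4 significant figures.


G = E / (2*(1+nu))
G = 231 / (2*(1+0.41)) = 81.9149 GPa
K = E / (3*(1-2*nu))
K = 231 / (3*(1-2*0.41)) = 427.778 GPa
K/G = 427.778 / 81.9149 = 5.222


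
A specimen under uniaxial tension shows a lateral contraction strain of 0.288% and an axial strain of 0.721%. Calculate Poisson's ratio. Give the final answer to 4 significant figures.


nu = -epsilon_lat / epsilon_axial
Lateral strain is contraction (negative), so using magnitudes:
nu = 0.288 / 0.721
nu = 0.3994


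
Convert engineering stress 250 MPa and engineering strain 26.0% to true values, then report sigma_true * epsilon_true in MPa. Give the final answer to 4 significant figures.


sigma_true = sigma_eng * (1 + epsilon_eng)
sigma_true = 250 * (1 + 0.26) = 315 MPa
epsilon_true = ln(1 + epsilon_eng)
epsilon_true = ln(1 + 0.26) = 0.231112
sigma_true * epsilon_true = 315 * 0.231112 = 72.8 MPa


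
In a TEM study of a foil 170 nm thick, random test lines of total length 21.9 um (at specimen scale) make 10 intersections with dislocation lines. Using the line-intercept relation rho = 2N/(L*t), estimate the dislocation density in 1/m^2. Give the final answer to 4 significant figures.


rho = 2N / (L * t)
L = 21.9 um = 2.19e-05 m, t = 170 nm = 1.7e-07 m
rho = 2 * 10 / (2.19e-05 * 1.7e-07)
rho = 5.372e+12 1/m^2


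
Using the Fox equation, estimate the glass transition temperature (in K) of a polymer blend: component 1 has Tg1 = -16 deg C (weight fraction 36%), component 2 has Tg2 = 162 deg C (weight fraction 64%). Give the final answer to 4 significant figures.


1/Tg = w1/Tg1 + w2/Tg2 (in Kelvin)
Tg1 = 257.15 K, Tg2 = 435.15 K
1/Tg = 0.36/257.15 + 0.64/435.15
Tg = 348.3 K


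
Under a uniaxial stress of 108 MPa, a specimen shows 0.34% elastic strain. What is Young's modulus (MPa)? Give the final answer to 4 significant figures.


E = sigma / epsilon
epsilon = 0.34% = 3.4e-03
E = 108 / 3.4e-03
E = 31760 MPa


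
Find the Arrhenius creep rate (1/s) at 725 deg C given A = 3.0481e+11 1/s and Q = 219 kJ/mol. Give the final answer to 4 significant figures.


rate = A * exp(-Q / (R*T))
T = 725 + 273.15 = 998.15 K
rate = 3.0481e+11 * exp(-219e3 / (8.314 * 998.15))
rate = 1.054 1/s


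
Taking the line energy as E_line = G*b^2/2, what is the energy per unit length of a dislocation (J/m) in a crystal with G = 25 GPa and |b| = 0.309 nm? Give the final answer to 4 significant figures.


E = G*b^2/2
b = 0.309 nm = 3.09e-10 m
G = 25 GPa = 2.5e+10 Pa
E = 0.5 * 2.5e+10 * (3.09e-10)^2
E = 1.194e-09 J/m


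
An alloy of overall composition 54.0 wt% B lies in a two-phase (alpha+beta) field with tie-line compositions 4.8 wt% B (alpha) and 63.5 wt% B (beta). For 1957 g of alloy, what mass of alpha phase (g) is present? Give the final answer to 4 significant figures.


f_alpha = (C_beta - C0) / (C_beta - C_alpha)
f_alpha = (63.5 - 54.0) / (63.5 - 4.8) = 0.16184
m_alpha = f_alpha * m_total = 0.16184 * 1957 = 316.7 g


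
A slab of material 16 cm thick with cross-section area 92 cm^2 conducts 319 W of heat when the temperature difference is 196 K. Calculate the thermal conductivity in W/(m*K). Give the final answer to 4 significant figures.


k = Q*L / (A*dT)
L = 0.16 m, A = 9.2e-03 m^2
k = 319 * 0.16 / (9.2e-03 * 196)
k = 28.31 W/(m*K)


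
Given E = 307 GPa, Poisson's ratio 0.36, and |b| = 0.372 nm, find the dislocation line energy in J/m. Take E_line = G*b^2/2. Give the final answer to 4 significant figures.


Step 1: G = E / (2*(1+nu))
G = 307 / (2*(1+0.36)) = 112.868 GPa = 1.12868e+11 Pa
Step 2: E_line = G*b^2/2
b = 0.372 nm = 3.72e-10 m
E_line = 0.5 * 1.12868e+11 * (3.72e-10)^2 = 7.81e-09 J/m


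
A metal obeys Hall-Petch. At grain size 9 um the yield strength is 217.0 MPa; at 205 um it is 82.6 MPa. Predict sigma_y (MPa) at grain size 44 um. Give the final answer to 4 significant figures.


sigma_y = sigma0 + k / sqrt(d)
1/sqrt(d1) = 1/sqrt(9e-06) = 333.333;  1/sqrt(d2) = 69.843
k = (sigma1 - sigma2) / (1/sqrt(d1) - 1/sqrt(d2)) = (217.0 - 82.6) / (333.333 - 69.843) = 0.510076 MPa*m^0.5
sigma0 = sigma1 - k/sqrt(d1) = 217.0 - 0.510076*333.333 = 46.9748 MPa
sigma_y(d3) = 46.9748 + 0.510076 / sqrt(4.4e-05) = 123.9 MPa


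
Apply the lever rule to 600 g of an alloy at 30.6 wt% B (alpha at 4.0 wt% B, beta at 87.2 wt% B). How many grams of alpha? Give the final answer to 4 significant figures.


f_alpha = (C_beta - C0) / (C_beta - C_alpha)
f_alpha = (87.2 - 30.6) / (87.2 - 4.0) = 0.680288
m_alpha = f_alpha * m_total = 0.680288 * 600 = 408.2 g


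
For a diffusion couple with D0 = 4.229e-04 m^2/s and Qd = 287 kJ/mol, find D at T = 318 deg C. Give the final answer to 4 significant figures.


D = D0 * exp(-Qd / (R*T))
T = 591.15 K
D = 4.229e-04 * exp(-287e3 / (8.314 * 591.15))
D = 1.844e-29 m^2/s


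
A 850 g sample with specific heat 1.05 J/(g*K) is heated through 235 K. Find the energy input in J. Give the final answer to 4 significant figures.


Q = m * cp * dT
Q = 850 * 1.05 * 235
Q = 209700 J


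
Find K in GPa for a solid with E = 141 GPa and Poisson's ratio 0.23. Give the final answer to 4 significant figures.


K = E / (3*(1-2*nu))
K = 141 / (3*(1-2*0.23))
K = 87.04 GPa


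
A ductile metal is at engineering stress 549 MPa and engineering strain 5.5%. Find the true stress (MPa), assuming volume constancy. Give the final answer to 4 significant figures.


sigma_true = sigma_eng * (1 + epsilon_eng)
sigma_true = 549 * (1 + 0.055)
sigma_true = 579.2 MPa


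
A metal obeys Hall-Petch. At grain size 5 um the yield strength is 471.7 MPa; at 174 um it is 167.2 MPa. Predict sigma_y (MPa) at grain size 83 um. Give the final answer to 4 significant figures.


sigma_y = sigma0 + k / sqrt(d)
1/sqrt(d1) = 1/sqrt(5e-06) = 447.214;  1/sqrt(d2) = 75.8098
k = (sigma1 - sigma2) / (1/sqrt(d1) - 1/sqrt(d2)) = (471.7 - 167.2) / (447.214 - 75.8098) = 0.819862 MPa*m^0.5
sigma0 = sigma1 - k/sqrt(d1) = 471.7 - 0.819862*447.214 = 105.046 MPa
sigma_y(d3) = 105.046 + 0.819862 / sqrt(8.3e-05) = 195 MPa


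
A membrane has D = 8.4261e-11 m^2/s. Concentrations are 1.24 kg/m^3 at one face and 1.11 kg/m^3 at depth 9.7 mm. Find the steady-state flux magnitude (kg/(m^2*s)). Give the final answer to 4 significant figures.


J = -D * (dC/dx) = D * (C1 - C2) / dx
J = 8.4261e-11 * (1.24 - 1.11) / 9.7e-03
J = 1.129e-09 kg/(m^2*s)


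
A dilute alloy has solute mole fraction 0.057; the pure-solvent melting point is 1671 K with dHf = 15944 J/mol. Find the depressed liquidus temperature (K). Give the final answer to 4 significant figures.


dT = R*Tm^2*x / dHf
dT = 8.314 * 1671^2 * 0.057 / 15944
dT = 82.9928 K
T_new = 1671 - 82.9928 = 1588 K


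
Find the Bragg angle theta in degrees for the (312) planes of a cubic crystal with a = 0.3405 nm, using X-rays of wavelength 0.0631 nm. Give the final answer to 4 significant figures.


d = a / sqrt(h^2+k^2+l^2)
d = 0.3405 / sqrt(14) = 0.0910025 nm
lambda = 2*d*sin(theta)  =>  sin(theta) = lambda / (2*d)
sin(theta) = 0.0631 / (2 * 0.0910025) = 0.346694
theta = 20.29 deg


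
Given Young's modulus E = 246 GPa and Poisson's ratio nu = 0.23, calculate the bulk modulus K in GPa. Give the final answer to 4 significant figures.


K = E / (3*(1-2*nu))
K = 246 / (3*(1-2*0.23))
K = 151.9 GPa


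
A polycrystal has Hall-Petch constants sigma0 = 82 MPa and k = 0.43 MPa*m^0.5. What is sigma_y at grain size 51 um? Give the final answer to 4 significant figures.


sigma_y = sigma0 + k / sqrt(d)
d = 51 um = 5.1e-05 m
sigma_y = 82 + 0.43 / sqrt(5.1e-05)
sigma_y = 142.2 MPa


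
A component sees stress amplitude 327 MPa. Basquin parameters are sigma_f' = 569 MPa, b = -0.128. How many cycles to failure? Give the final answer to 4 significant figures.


sigma_a = sigma_f' * (2*Nf)^b
2*Nf = (sigma_a / sigma_f')^(1/b)
2*Nf = (327 / 569)^(1/-0.128)
2*Nf = 75.7548
Nf = 37.88 cycles


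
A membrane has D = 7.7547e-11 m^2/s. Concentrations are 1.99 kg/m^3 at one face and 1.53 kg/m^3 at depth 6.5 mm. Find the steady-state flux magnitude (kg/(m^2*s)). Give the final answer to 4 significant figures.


J = -D * (dC/dx) = D * (C1 - C2) / dx
J = 7.7547e-11 * (1.99 - 1.53) / 6.5e-03
J = 5.488e-09 kg/(m^2*s)


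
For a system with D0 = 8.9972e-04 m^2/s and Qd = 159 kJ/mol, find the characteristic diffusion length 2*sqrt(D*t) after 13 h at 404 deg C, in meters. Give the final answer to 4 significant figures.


Step 1: D = D0 * exp(-Qd/(R*T))
T = 677.15 K
D = 8.9972e-04 * exp(-159e3 / (8.314 * 677.15)) = 4.8817e-16 m^2/s
Step 2: L = 2*sqrt(D*t)
t = 13 h = 46800 s
L = 2*sqrt(4.8817e-16 * 46800) = 9.56e-06 m


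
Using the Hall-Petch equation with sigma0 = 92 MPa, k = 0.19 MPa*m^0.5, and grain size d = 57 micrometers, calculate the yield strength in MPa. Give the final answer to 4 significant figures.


sigma_y = sigma0 + k / sqrt(d)
d = 57 um = 5.7e-05 m
sigma_y = 92 + 0.19 / sqrt(5.7e-05)
sigma_y = 117.2 MPa


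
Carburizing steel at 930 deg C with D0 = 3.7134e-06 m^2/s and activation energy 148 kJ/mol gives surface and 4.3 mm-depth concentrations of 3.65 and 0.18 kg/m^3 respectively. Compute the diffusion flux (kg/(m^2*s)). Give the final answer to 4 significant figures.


Step 1: D = D0 * exp(-Qd/(R*T))
T = 930 + 273.15 = 1203.15 K
D = 3.7134e-06 * exp(-148e3 / (8.314 * 1203.15)) = 1.39359e-12 m^2/s
Step 2: J = D * (C1 - C2) / dx
J = 1.39359e-12 * (3.65 - 0.18) / 4.3e-03
J = 1.125e-09 kg/(m^2*s)


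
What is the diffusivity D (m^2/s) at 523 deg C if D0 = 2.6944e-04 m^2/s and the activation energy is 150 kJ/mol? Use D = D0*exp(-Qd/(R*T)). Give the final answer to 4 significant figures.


D = D0 * exp(-Qd / (R*T))
T = 796.15 K
D = 2.6944e-04 * exp(-150e3 / (8.314 * 796.15))
D = 3.879e-14 m^2/s


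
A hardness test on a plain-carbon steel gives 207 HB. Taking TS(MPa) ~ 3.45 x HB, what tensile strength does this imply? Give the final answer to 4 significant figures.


TS (MPa) = 3.45 * HB
TS = 3.45 * 207
TS = 714.2 MPa


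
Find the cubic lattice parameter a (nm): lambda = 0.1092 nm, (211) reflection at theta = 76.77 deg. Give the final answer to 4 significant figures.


d = lambda / (2*sin(theta))
d = 0.1092 / (2*sin(76.77 deg))
d = 0.0560886 nm
a = d * sqrt(h^2+k^2+l^2) = 0.0560886 * sqrt(6)
a = 0.1374 nm


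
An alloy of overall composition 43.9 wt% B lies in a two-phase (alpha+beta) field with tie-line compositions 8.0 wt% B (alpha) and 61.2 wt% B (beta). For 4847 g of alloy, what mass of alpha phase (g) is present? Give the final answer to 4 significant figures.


f_alpha = (C_beta - C0) / (C_beta - C_alpha)
f_alpha = (61.2 - 43.9) / (61.2 - 8.0) = 0.325188
m_alpha = f_alpha * m_total = 0.325188 * 4847 = 1576 g


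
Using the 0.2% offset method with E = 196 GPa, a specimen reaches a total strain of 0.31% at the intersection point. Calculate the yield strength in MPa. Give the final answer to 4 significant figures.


Offset strain = 0.002
Elastic strain at yield = total_strain - offset = 3.1e-03 - 0.002 = 1.1e-03
sigma_y = E * elastic_strain = 196000 * 1.1e-03
sigma_y = 215.6 MPa


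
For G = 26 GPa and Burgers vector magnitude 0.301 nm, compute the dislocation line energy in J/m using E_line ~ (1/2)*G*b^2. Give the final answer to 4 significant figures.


E = G*b^2/2
b = 0.301 nm = 3.01e-10 m
G = 26 GPa = 2.6e+10 Pa
E = 0.5 * 2.6e+10 * (3.01e-10)^2
E = 1.178e-09 J/m


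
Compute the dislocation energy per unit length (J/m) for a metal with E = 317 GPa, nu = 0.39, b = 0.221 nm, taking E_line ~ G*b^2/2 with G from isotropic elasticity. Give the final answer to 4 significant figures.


Step 1: G = E / (2*(1+nu))
G = 317 / (2*(1+0.39)) = 114.029 GPa = 1.14029e+11 Pa
Step 2: E_line = G*b^2/2
b = 0.221 nm = 2.21e-10 m
E_line = 0.5 * 1.14029e+11 * (2.21e-10)^2 = 2.785e-09 J/m


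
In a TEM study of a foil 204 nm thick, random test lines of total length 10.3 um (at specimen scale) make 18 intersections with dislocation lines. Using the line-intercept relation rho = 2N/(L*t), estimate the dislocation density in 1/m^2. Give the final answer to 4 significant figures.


rho = 2N / (L * t)
L = 10.3 um = 1.03e-05 m, t = 204 nm = 2.04e-07 m
rho = 2 * 18 / (1.03e-05 * 2.04e-07)
rho = 1.713e+13 1/m^2


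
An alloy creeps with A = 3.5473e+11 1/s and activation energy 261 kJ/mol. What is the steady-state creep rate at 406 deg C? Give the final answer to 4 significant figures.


rate = A * exp(-Q / (R*T))
T = 406 + 273.15 = 679.15 K
rate = 3.5473e+11 * exp(-261e3 / (8.314 * 679.15))
rate = 2.987e-09 1/s


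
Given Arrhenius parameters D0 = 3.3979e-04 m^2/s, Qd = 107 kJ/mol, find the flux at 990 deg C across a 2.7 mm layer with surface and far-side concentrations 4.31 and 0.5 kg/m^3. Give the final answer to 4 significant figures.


Step 1: D = D0 * exp(-Qd/(R*T))
T = 990 + 273.15 = 1263.15 K
D = 3.3979e-04 * exp(-107e3 / (8.314 * 1263.15)) = 1.27736e-08 m^2/s
Step 2: J = D * (C1 - C2) / dx
J = 1.27736e-08 * (4.31 - 0.5) / 2.7e-03
J = 1.802e-05 kg/(m^2*s)


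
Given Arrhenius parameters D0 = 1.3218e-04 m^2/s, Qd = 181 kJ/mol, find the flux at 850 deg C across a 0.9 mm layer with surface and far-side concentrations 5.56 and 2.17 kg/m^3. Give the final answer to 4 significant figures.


Step 1: D = D0 * exp(-Qd/(R*T))
T = 850 + 273.15 = 1123.15 K
D = 1.3218e-04 * exp(-181e3 / (8.314 * 1123.15)) = 5.04715e-13 m^2/s
Step 2: J = D * (C1 - C2) / dx
J = 5.04715e-13 * (5.56 - 2.17) / 9e-04
J = 1.901e-09 kg/(m^2*s)


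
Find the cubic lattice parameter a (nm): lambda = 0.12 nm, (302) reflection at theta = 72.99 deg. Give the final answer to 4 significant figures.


d = lambda / (2*sin(theta))
d = 0.12 / (2*sin(72.99 deg))
d = 0.0627449 nm
a = d * sqrt(h^2+k^2+l^2) = 0.0627449 * sqrt(13)
a = 0.2262 nm


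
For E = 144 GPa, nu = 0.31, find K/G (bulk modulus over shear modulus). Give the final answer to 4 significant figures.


G = E / (2*(1+nu))
G = 144 / (2*(1+0.31)) = 54.9618 GPa
K = E / (3*(1-2*nu))
K = 144 / (3*(1-2*0.31)) = 126.316 GPa
K/G = 126.316 / 54.9618 = 2.298


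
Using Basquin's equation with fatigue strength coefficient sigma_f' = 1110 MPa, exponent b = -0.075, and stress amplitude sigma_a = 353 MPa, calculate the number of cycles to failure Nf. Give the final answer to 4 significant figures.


sigma_a = sigma_f' * (2*Nf)^b
2*Nf = (sigma_a / sigma_f')^(1/b)
2*Nf = (353 / 1110)^(1/-0.075)
2*Nf = 4.30504e+06
Nf = 2.153e+06 cycles


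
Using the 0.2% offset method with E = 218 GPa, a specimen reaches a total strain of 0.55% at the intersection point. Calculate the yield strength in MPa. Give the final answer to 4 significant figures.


Offset strain = 0.002
Elastic strain at yield = total_strain - offset = 5.5e-03 - 0.002 = 3.5e-03
sigma_y = E * elastic_strain = 218000 * 3.5e-03
sigma_y = 763 MPa


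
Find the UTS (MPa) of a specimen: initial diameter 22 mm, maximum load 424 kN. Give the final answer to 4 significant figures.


A0 = pi*(d/2)^2 = pi*(22/2)^2 = 380.133 mm^2
UTS = F_max / A0 = 424*1000 / 380.133
UTS = 1115 MPa


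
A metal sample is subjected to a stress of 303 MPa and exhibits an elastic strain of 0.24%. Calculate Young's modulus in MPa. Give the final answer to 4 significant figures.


E = sigma / epsilon
epsilon = 0.24% = 2.4e-03
E = 303 / 2.4e-03
E = 126300 MPa


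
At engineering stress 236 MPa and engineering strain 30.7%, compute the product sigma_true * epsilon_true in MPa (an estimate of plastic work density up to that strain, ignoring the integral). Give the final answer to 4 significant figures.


sigma_true = sigma_eng * (1 + epsilon_eng)
sigma_true = 236 * (1 + 0.307) = 308.452 MPa
epsilon_true = ln(1 + epsilon_eng)
epsilon_true = ln(1 + 0.307) = 0.267734
sigma_true * epsilon_true = 308.452 * 0.267734 = 82.58 MPa


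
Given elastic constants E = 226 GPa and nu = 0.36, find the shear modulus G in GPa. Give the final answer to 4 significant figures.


G = E / (2*(1+nu))
G = 226 / (2*(1+0.36))
G = 83.09 GPa


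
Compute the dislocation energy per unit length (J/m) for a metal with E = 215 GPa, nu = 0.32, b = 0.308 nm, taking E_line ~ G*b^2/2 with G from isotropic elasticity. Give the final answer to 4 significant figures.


Step 1: G = E / (2*(1+nu))
G = 215 / (2*(1+0.32)) = 81.4394 GPa = 8.14394e+10 Pa
Step 2: E_line = G*b^2/2
b = 0.308 nm = 3.08e-10 m
E_line = 0.5 * 8.14394e+10 * (3.08e-10)^2 = 3.863e-09 J/m


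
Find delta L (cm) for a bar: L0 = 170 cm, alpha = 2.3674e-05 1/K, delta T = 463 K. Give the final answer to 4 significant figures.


dL = L0 * alpha * dT
dL = 170 * 2.3674e-05 * 463
dL = 1.863 cm


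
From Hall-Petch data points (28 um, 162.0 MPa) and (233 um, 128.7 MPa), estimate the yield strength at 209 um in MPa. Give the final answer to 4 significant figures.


sigma_y = sigma0 + k / sqrt(d)
1/sqrt(d1) = 1/sqrt(2.8e-05) = 188.982;  1/sqrt(d2) = 65.5122
k = (sigma1 - sigma2) / (1/sqrt(d1) - 1/sqrt(d2)) = (162.0 - 128.7) / (188.982 - 65.5122) = 0.269701 MPa*m^0.5
sigma0 = sigma1 - k/sqrt(d1) = 162.0 - 0.269701*188.982 = 111.031 MPa
sigma_y(d3) = 111.031 + 0.269701 / sqrt(2.09e-04) = 129.7 MPa


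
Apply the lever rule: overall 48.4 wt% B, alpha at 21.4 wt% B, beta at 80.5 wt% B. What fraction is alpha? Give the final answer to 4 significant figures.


f_alpha = (C_beta - C0) / (C_beta - C_alpha)
f_alpha = (80.5 - 48.4) / (80.5 - 21.4)
f_alpha = 0.5431


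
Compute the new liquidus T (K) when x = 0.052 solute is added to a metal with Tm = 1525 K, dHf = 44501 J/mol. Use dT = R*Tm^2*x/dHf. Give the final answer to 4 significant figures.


dT = R*Tm^2*x / dHf
dT = 8.314 * 1525^2 * 0.052 / 44501
dT = 22.5935 K
T_new = 1525 - 22.5935 = 1502 K


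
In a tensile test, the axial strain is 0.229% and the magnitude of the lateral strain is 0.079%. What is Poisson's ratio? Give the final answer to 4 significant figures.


nu = -epsilon_lat / epsilon_axial
Lateral strain is contraction (negative), so using magnitudes:
nu = 0.079 / 0.229
nu = 0.345


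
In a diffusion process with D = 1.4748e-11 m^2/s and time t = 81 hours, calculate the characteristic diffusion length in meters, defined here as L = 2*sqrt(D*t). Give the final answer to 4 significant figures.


t = 81 hr = 291600 s
Diffusion length = 2*sqrt(D*t)
= 2*sqrt(1.4748e-11 * 291600)
= 4.148e-03 m


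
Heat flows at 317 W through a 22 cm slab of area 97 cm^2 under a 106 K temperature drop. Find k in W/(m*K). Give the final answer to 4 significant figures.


k = Q*L / (A*dT)
L = 0.22 m, A = 9.7e-03 m^2
k = 317 * 0.22 / (9.7e-03 * 106)
k = 67.83 W/(m*K)


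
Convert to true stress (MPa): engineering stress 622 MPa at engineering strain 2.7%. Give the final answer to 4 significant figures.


sigma_true = sigma_eng * (1 + epsilon_eng)
sigma_true = 622 * (1 + 0.027)
sigma_true = 638.8 MPa


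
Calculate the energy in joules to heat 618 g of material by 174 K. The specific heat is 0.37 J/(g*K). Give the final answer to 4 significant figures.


Q = m * cp * dT
Q = 618 * 0.37 * 174
Q = 39790 J


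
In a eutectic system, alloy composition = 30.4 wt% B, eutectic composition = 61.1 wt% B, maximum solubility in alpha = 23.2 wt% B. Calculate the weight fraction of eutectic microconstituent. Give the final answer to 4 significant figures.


f_primary = (C_e - C0) / (C_e - C_alpha_max)
f_primary = (61.1 - 30.4) / (61.1 - 23.2)
f_primary = 0.810026
f_eutectic = 1 - 0.810026 = 0.19


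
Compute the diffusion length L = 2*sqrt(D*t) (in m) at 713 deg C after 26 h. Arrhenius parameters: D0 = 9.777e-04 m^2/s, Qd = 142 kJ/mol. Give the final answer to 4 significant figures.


Step 1: D = D0 * exp(-Qd/(R*T))
T = 986.15 K
D = 9.777e-04 * exp(-142e3 / (8.314 * 986.15)) = 2.94064e-11 m^2/s
Step 2: L = 2*sqrt(D*t)
t = 26 h = 93600 s
L = 2*sqrt(2.94064e-11 * 93600) = 3.318e-03 m


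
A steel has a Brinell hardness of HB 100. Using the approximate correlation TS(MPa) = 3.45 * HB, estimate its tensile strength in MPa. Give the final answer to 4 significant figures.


TS (MPa) = 3.45 * HB
TS = 3.45 * 100
TS = 345 MPa


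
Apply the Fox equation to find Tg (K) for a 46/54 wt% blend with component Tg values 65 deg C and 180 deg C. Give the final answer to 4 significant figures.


1/Tg = w1/Tg1 + w2/Tg2 (in Kelvin)
Tg1 = 338.15 K, Tg2 = 453.15 K
1/Tg = 0.46/338.15 + 0.54/453.15
Tg = 391.8 K


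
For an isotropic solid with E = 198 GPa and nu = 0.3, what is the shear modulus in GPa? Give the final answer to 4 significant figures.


G = E / (2*(1+nu))
G = 198 / (2*(1+0.3))
G = 76.15 GPa


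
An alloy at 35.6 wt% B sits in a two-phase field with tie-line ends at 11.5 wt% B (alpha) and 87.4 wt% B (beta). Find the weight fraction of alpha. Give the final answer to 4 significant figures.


f_alpha = (C_beta - C0) / (C_beta - C_alpha)
f_alpha = (87.4 - 35.6) / (87.4 - 11.5)
f_alpha = 0.6825


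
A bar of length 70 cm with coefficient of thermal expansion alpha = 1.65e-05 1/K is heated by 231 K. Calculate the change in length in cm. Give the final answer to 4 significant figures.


dL = L0 * alpha * dT
dL = 70 * 1.65e-05 * 231
dL = 0.2668 cm


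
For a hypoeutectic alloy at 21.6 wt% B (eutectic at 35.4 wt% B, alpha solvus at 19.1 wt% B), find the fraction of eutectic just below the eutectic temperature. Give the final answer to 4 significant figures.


f_primary = (C_e - C0) / (C_e - C_alpha_max)
f_primary = (35.4 - 21.6) / (35.4 - 19.1)
f_primary = 0.846626
f_eutectic = 1 - 0.846626 = 0.1534


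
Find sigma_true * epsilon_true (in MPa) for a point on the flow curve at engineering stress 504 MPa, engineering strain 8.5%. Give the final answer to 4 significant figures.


sigma_true = sigma_eng * (1 + epsilon_eng)
sigma_true = 504 * (1 + 0.085) = 546.84 MPa
epsilon_true = ln(1 + epsilon_eng)
epsilon_true = ln(1 + 0.085) = 0.08158
sigma_true * epsilon_true = 546.84 * 0.08158 = 44.61 MPa


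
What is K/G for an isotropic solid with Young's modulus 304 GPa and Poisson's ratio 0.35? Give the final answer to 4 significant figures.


G = E / (2*(1+nu))
G = 304 / (2*(1+0.35)) = 112.593 GPa
K = E / (3*(1-2*nu))
K = 304 / (3*(1-2*0.35)) = 337.778 GPa
K/G = 337.778 / 112.593 = 3


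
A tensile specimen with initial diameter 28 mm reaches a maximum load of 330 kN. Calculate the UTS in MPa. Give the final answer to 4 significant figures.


A0 = pi*(d/2)^2 = pi*(28/2)^2 = 615.752 mm^2
UTS = F_max / A0 = 330*1000 / 615.752
UTS = 535.9 MPa


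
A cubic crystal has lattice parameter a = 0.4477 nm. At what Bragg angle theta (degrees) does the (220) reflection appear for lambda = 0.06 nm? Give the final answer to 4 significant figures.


d = a / sqrt(h^2+k^2+l^2)
d = 0.4477 / sqrt(8) = 0.158286 nm
lambda = 2*d*sin(theta)  =>  sin(theta) = lambda / (2*d)
sin(theta) = 0.06 / (2 * 0.158286) = 0.189531
theta = 10.93 deg


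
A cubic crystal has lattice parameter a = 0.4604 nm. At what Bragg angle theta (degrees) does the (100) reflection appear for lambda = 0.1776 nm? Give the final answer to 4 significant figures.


d = a / sqrt(h^2+k^2+l^2)
d = 0.4604 / sqrt(1) = 0.4604 nm
lambda = 2*d*sin(theta)  =>  sin(theta) = lambda / (2*d)
sin(theta) = 0.1776 / (2 * 0.4604) = 0.192876
theta = 11.12 deg


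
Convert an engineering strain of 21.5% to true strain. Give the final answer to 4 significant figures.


epsilon_true = ln(1 + epsilon_eng)
epsilon_true = ln(1 + 0.215)
epsilon_true = 0.1947


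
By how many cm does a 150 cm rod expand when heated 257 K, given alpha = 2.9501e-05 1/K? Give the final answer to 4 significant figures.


dL = L0 * alpha * dT
dL = 150 * 2.9501e-05 * 257
dL = 1.137 cm


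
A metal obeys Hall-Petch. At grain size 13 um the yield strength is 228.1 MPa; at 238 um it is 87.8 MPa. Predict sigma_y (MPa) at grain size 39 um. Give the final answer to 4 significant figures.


sigma_y = sigma0 + k / sqrt(d)
1/sqrt(d1) = 1/sqrt(1.3e-05) = 277.35;  1/sqrt(d2) = 64.8204
k = (sigma1 - sigma2) / (1/sqrt(d1) - 1/sqrt(d2)) = (228.1 - 87.8) / (277.35 - 64.8204) = 0.660143 MPa*m^0.5
sigma0 = sigma1 - k/sqrt(d1) = 228.1 - 0.660143*277.35 = 45.0093 MPa
sigma_y(d3) = 45.0093 + 0.660143 / sqrt(3.9e-05) = 150.7 MPa


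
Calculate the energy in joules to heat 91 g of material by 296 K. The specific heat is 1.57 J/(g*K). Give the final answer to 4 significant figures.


Q = m * cp * dT
Q = 91 * 1.57 * 296
Q = 42290 J


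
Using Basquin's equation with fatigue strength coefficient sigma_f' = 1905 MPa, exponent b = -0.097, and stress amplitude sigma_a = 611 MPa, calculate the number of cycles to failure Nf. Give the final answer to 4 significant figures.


sigma_a = sigma_f' * (2*Nf)^b
2*Nf = (sigma_a / sigma_f')^(1/b)
2*Nf = (611 / 1905)^(1/-0.097)
2*Nf = 123389
Nf = 61690 cycles


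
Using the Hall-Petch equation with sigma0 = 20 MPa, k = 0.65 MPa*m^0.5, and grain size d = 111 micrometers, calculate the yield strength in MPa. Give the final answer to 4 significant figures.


sigma_y = sigma0 + k / sqrt(d)
d = 111 um = 1.11e-04 m
sigma_y = 20 + 0.65 / sqrt(1.11e-04)
sigma_y = 81.7 MPa


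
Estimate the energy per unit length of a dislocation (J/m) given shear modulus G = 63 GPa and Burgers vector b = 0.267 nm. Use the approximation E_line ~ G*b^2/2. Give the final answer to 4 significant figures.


E = G*b^2/2
b = 0.267 nm = 2.67e-10 m
G = 63 GPa = 6.3e+10 Pa
E = 0.5 * 6.3e+10 * (2.67e-10)^2
E = 2.246e-09 J/m


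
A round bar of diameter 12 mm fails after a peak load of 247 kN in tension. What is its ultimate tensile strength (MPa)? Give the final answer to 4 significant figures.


A0 = pi*(d/2)^2 = pi*(12/2)^2 = 113.097 mm^2
UTS = F_max / A0 = 247*1000 / 113.097
UTS = 2184 MPa


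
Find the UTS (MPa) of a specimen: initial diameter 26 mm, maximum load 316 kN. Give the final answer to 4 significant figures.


A0 = pi*(d/2)^2 = pi*(26/2)^2 = 530.929 mm^2
UTS = F_max / A0 = 316*1000 / 530.929
UTS = 595.2 MPa


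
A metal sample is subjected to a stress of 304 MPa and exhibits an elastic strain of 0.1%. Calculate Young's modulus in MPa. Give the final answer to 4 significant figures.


E = sigma / epsilon
epsilon = 0.1% = 1e-03
E = 304 / 1e-03
E = 304000 MPa


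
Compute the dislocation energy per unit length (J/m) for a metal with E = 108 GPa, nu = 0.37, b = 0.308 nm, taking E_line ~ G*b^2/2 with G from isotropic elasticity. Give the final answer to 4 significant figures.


Step 1: G = E / (2*(1+nu))
G = 108 / (2*(1+0.37)) = 39.4161 GPa = 3.94161e+10 Pa
Step 2: E_line = G*b^2/2
b = 0.308 nm = 3.08e-10 m
E_line = 0.5 * 3.94161e+10 * (3.08e-10)^2 = 1.87e-09 J/m


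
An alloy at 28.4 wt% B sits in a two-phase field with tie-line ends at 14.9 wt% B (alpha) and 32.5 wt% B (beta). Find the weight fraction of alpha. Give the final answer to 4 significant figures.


f_alpha = (C_beta - C0) / (C_beta - C_alpha)
f_alpha = (32.5 - 28.4) / (32.5 - 14.9)
f_alpha = 0.233


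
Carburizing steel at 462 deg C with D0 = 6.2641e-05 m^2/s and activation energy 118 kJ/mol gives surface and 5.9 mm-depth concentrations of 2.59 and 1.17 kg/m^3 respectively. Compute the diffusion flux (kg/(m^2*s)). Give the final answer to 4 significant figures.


Step 1: D = D0 * exp(-Qd/(R*T))
T = 462 + 273.15 = 735.15 K
D = 6.2641e-05 * exp(-118e3 / (8.314 * 735.15)) = 2.58403e-13 m^2/s
Step 2: J = D * (C1 - C2) / dx
J = 2.58403e-13 * (2.59 - 1.17) / 5.9e-03
J = 6.219e-11 kg/(m^2*s)


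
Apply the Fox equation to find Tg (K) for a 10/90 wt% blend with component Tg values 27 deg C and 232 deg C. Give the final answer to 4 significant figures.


1/Tg = w1/Tg1 + w2/Tg2 (in Kelvin)
Tg1 = 300.15 K, Tg2 = 505.15 K
1/Tg = 0.1/300.15 + 0.9/505.15
Tg = 472.9 K


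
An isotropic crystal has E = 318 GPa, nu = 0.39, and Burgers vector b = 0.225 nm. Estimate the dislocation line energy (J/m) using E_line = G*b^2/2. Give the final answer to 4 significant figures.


Step 1: G = E / (2*(1+nu))
G = 318 / (2*(1+0.39)) = 114.388 GPa = 1.14388e+11 Pa
Step 2: E_line = G*b^2/2
b = 0.225 nm = 2.25e-10 m
E_line = 0.5 * 1.14388e+11 * (2.25e-10)^2 = 2.895e-09 J/m


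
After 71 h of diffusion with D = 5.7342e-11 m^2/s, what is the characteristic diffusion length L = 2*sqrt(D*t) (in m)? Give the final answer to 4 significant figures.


t = 71 hr = 255600 s
Diffusion length = 2*sqrt(D*t)
= 2*sqrt(5.7342e-11 * 255600)
= 7.657e-03 m


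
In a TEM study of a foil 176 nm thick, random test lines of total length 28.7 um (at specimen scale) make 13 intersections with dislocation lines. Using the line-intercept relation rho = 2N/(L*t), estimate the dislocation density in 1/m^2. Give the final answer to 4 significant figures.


rho = 2N / (L * t)
L = 28.7 um = 2.87e-05 m, t = 176 nm = 1.76e-07 m
rho = 2 * 13 / (2.87e-05 * 1.76e-07)
rho = 5.147e+12 1/m^2


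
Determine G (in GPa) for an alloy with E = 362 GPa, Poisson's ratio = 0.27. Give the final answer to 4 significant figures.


G = E / (2*(1+nu))
G = 362 / (2*(1+0.27))
G = 142.5 GPa


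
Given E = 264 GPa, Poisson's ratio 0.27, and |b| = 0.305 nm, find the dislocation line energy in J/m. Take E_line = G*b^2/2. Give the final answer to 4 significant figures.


Step 1: G = E / (2*(1+nu))
G = 264 / (2*(1+0.27)) = 103.937 GPa = 1.03937e+11 Pa
Step 2: E_line = G*b^2/2
b = 0.305 nm = 3.05e-10 m
E_line = 0.5 * 1.03937e+11 * (3.05e-10)^2 = 4.834e-09 J/m


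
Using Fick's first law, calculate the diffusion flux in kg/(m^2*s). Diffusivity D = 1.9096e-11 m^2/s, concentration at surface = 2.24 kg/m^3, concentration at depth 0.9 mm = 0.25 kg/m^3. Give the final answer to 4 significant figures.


J = -D * (dC/dx) = D * (C1 - C2) / dx
J = 1.9096e-11 * (2.24 - 0.25) / 9e-04
J = 4.222e-08 kg/(m^2*s)


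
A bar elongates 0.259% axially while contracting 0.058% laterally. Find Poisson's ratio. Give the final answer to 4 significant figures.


nu = -epsilon_lat / epsilon_axial
Lateral strain is contraction (negative), so using magnitudes:
nu = 0.058 / 0.259
nu = 0.2239


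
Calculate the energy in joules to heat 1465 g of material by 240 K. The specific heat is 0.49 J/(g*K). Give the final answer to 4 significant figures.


Q = m * cp * dT
Q = 1465 * 0.49 * 240
Q = 172300 J


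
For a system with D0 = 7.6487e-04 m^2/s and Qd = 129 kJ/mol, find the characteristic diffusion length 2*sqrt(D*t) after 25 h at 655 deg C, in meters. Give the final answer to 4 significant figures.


Step 1: D = D0 * exp(-Qd/(R*T))
T = 928.15 K
D = 7.6487e-04 * exp(-129e3 / (8.314 * 928.15)) = 4.20178e-11 m^2/s
Step 2: L = 2*sqrt(D*t)
t = 25 h = 90000 s
L = 2*sqrt(4.20178e-11 * 90000) = 3.889e-03 m


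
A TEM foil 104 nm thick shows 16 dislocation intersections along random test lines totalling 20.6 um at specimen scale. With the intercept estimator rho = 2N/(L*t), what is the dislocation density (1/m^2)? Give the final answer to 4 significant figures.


rho = 2N / (L * t)
L = 20.6 um = 2.06e-05 m, t = 104 nm = 1.04e-07 m
rho = 2 * 16 / (2.06e-05 * 1.04e-07)
rho = 1.494e+13 1/m^2


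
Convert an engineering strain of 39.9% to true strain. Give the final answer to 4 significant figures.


epsilon_true = ln(1 + epsilon_eng)
epsilon_true = ln(1 + 0.399)
epsilon_true = 0.3358


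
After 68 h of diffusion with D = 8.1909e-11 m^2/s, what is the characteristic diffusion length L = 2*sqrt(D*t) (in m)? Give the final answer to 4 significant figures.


t = 68 hr = 244800 s
Diffusion length = 2*sqrt(D*t)
= 2*sqrt(8.1909e-11 * 244800)
= 8.956e-03 m


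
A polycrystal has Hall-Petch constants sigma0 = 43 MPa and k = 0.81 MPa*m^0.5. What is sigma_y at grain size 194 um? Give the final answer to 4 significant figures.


sigma_y = sigma0 + k / sqrt(d)
d = 194 um = 1.94e-04 m
sigma_y = 43 + 0.81 / sqrt(1.94e-04)
sigma_y = 101.2 MPa


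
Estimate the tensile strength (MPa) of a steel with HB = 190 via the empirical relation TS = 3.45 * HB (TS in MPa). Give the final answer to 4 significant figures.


TS (MPa) = 3.45 * HB
TS = 3.45 * 190
TS = 655.5 MPa


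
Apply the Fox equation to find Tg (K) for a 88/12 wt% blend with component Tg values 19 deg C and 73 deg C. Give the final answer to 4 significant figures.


1/Tg = w1/Tg1 + w2/Tg2 (in Kelvin)
Tg1 = 292.15 K, Tg2 = 346.15 K
1/Tg = 0.88/292.15 + 0.12/346.15
Tg = 297.7 K


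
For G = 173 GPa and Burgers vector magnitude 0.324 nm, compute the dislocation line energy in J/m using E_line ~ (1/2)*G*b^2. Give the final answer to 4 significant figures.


E = G*b^2/2
b = 0.324 nm = 3.24e-10 m
G = 173 GPa = 1.73e+11 Pa
E = 0.5 * 1.73e+11 * (3.24e-10)^2
E = 9.08e-09 J/m


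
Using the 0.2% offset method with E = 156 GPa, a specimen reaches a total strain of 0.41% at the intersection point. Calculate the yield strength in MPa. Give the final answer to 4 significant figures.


Offset strain = 0.002
Elastic strain at yield = total_strain - offset = 4.1e-03 - 0.002 = 2.1e-03
sigma_y = E * elastic_strain = 156000 * 2.1e-03
sigma_y = 327.6 MPa


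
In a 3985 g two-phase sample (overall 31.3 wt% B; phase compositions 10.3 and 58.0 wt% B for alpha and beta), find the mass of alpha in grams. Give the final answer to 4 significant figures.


f_alpha = (C_beta - C0) / (C_beta - C_alpha)
f_alpha = (58.0 - 31.3) / (58.0 - 10.3) = 0.559748
m_alpha = f_alpha * m_total = 0.559748 * 3985 = 2231 g


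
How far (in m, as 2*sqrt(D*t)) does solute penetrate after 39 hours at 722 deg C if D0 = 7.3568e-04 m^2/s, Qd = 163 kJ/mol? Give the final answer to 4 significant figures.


Step 1: D = D0 * exp(-Qd/(R*T))
T = 995.15 K
D = 7.3568e-04 * exp(-163e3 / (8.314 * 995.15)) = 2.04474e-12 m^2/s
Step 2: L = 2*sqrt(D*t)
t = 39 h = 140400 s
L = 2*sqrt(2.04474e-12 * 140400) = 1.072e-03 m


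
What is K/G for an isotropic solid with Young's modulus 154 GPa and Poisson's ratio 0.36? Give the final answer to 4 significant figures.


G = E / (2*(1+nu))
G = 154 / (2*(1+0.36)) = 56.6176 GPa
K = E / (3*(1-2*nu))
K = 154 / (3*(1-2*0.36)) = 183.333 GPa
K/G = 183.333 / 56.6176 = 3.238


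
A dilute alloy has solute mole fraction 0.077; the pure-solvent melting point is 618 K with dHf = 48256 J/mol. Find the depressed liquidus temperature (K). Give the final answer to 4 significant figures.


dT = R*Tm^2*x / dHf
dT = 8.314 * 618^2 * 0.077 / 48256
dT = 5.06671 K
T_new = 618 - 5.06671 = 612.9 K


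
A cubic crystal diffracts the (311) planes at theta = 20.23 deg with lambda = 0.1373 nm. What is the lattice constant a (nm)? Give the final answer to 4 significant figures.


d = lambda / (2*sin(theta))
d = 0.1373 / (2*sin(20.23 deg))
d = 0.198531 nm
a = d * sqrt(h^2+k^2+l^2) = 0.198531 * sqrt(11)
a = 0.6585 nm


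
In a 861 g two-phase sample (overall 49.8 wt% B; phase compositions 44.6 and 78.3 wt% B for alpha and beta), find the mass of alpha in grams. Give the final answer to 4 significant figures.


f_alpha = (C_beta - C0) / (C_beta - C_alpha)
f_alpha = (78.3 - 49.8) / (78.3 - 44.6) = 0.845697
m_alpha = f_alpha * m_total = 0.845697 * 861 = 728.1 g


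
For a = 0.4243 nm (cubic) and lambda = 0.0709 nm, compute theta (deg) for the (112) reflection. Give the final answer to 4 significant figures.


d = a / sqrt(h^2+k^2+l^2)
d = 0.4243 / sqrt(6) = 0.17322 nm
lambda = 2*d*sin(theta)  =>  sin(theta) = lambda / (2*d)
sin(theta) = 0.0709 / (2 * 0.17322) = 0.204653
theta = 11.81 deg


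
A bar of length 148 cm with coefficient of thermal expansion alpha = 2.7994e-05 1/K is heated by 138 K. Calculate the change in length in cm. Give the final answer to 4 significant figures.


dL = L0 * alpha * dT
dL = 148 * 2.7994e-05 * 138
dL = 0.5717 cm


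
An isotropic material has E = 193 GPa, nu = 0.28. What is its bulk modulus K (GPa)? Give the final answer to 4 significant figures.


K = E / (3*(1-2*nu))
K = 193 / (3*(1-2*0.28))
K = 146.2 GPa


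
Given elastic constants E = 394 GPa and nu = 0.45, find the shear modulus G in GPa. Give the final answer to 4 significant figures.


G = E / (2*(1+nu))
G = 394 / (2*(1+0.45))
G = 135.9 GPa


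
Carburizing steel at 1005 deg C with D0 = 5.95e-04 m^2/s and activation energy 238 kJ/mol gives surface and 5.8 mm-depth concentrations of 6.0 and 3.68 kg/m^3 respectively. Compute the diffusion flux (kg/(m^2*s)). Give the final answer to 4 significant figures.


Step 1: D = D0 * exp(-Qd/(R*T))
T = 1005 + 273.15 = 1278.15 K
D = 5.95e-04 * exp(-238e3 / (8.314 * 1278.15)) = 1.11617e-13 m^2/s
Step 2: J = D * (C1 - C2) / dx
J = 1.11617e-13 * (6.0 - 3.68) / 5.8e-03
J = 4.465e-11 kg/(m^2*s)


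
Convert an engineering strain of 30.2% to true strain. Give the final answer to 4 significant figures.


epsilon_true = ln(1 + epsilon_eng)
epsilon_true = ln(1 + 0.302)
epsilon_true = 0.2639
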